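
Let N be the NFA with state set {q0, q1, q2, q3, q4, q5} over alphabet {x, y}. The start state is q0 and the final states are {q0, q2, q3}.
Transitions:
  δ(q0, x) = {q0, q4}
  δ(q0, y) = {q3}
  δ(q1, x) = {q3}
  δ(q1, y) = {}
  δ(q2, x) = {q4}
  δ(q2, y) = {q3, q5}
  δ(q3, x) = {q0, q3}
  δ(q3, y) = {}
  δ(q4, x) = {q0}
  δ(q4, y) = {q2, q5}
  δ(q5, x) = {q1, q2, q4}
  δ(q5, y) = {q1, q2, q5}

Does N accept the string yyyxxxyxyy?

Start: {q0}
read y: {q3}
read y: {}
The reachable set is empty and stays empty for the remaining 8 symbols.
Reachable ∩ accepting = {} — empty.

rejected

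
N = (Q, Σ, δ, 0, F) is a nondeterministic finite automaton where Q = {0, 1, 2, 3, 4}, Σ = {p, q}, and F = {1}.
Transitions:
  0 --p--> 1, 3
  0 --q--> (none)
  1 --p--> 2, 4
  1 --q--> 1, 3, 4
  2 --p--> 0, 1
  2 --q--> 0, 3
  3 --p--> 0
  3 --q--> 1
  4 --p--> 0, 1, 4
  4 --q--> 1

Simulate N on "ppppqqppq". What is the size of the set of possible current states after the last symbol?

4

Start: {0}
read p: {1, 3}
read p: {0, 2, 4}
read p: {0, 1, 3, 4}
read p: {0, 1, 2, 3, 4}
read q: {0, 1, 3, 4}
read q: {1, 3, 4}
read p: {0, 1, 2, 4}
read p: {0, 1, 2, 3, 4}
read q: {0, 1, 3, 4}
Final reachable set {0, 1, 3, 4} has 4 states.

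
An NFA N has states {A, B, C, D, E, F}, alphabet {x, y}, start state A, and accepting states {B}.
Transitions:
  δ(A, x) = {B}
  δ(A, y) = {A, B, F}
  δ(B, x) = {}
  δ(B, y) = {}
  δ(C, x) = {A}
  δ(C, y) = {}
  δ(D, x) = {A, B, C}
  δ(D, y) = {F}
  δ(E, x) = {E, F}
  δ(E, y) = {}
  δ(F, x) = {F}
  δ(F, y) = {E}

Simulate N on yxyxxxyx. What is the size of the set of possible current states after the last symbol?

Start: {A}
read y: {A, B, F}
read x: {B, F}
read y: {E}
read x: {E, F}
read x: {E, F}
read x: {E, F}
read y: {E}
read x: {E, F}
Final reachable set {E, F} has 2 states.

2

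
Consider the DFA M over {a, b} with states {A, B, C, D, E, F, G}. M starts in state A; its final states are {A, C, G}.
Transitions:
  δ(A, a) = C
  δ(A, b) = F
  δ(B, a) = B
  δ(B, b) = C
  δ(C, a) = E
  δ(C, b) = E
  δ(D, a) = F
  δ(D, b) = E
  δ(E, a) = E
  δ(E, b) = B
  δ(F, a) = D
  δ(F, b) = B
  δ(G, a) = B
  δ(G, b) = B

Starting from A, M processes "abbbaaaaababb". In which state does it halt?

E

A --a--> C
C --b--> E
E --b--> B
B --b--> C
C --a--> E
E --a--> E
E --a--> E
E --a--> E
E --a--> E
E --b--> B
B --a--> B
B --b--> C
C --b--> E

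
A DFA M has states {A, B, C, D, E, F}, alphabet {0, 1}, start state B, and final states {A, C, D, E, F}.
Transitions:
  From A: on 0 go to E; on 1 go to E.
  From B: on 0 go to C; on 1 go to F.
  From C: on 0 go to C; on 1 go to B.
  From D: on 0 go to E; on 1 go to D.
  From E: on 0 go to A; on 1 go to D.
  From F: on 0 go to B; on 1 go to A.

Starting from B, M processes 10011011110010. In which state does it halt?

B --1--> F
F --0--> B
B --0--> C
C --1--> B
B --1--> F
F --0--> B
B --1--> F
F --1--> A
A --1--> E
E --1--> D
D --0--> E
E --0--> A
A --1--> E
E --0--> A

A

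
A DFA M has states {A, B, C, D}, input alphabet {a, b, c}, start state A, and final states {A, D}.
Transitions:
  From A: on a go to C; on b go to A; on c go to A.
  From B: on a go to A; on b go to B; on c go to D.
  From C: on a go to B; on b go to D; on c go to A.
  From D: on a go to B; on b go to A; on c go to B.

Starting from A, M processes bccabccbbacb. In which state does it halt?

A

A --b--> A
A --c--> A
A --c--> A
A --a--> C
C --b--> D
D --c--> B
B --c--> D
D --b--> A
A --b--> A
A --a--> C
C --c--> A
A --b--> A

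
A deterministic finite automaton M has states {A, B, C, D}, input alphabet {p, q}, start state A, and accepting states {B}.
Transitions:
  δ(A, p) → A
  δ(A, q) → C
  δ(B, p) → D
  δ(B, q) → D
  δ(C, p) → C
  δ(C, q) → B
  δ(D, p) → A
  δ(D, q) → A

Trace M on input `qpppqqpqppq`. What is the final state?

A --q--> C
C --p--> C
C --p--> C
C --p--> C
C --q--> B
B --q--> D
D --p--> A
A --q--> C
C --p--> C
C --p--> C
C --q--> B

B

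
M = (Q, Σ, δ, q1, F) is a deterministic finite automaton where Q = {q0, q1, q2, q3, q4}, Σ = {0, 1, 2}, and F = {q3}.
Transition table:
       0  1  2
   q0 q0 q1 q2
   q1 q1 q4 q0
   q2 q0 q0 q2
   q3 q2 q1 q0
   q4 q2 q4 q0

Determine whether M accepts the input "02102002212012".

rejected

q1 --0--> q1
q1 --2--> q0
q0 --1--> q1
q1 --0--> q1
q1 --2--> q0
q0 --0--> q0
q0 --0--> q0
q0 --2--> q2
q2 --2--> q2
q2 --1--> q0
q0 --2--> q2
q2 --0--> q0
q0 --1--> q1
q1 --2--> q0
End in state q0, which is not an accepting state.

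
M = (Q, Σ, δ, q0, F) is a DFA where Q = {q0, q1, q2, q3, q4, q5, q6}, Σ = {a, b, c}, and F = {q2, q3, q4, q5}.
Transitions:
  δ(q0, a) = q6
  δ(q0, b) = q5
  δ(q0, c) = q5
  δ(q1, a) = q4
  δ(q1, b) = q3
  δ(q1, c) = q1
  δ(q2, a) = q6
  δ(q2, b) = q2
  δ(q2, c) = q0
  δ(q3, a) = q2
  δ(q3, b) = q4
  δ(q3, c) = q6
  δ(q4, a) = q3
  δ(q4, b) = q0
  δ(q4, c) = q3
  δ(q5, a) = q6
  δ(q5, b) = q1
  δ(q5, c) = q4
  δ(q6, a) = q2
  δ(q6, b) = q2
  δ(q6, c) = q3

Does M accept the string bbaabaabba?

q0 --b--> q5
q5 --b--> q1
q1 --a--> q4
q4 --a--> q3
q3 --b--> q4
q4 --a--> q3
q3 --a--> q2
q2 --b--> q2
q2 --b--> q2
q2 --a--> q6
End in state q6, which is not an accepting state.

rejected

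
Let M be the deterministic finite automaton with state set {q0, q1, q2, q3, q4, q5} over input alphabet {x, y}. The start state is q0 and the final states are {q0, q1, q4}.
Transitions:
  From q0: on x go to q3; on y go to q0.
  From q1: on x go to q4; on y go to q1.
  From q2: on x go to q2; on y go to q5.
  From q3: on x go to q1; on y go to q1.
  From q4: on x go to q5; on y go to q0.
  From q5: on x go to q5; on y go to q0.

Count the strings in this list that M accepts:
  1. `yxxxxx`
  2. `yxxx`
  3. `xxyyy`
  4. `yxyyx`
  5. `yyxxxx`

3

`yxxxxx`: rejected
`yxxx`: accepted
`xxyyy`: accepted
`yxyyx`: accepted
`yyxxxx`: rejected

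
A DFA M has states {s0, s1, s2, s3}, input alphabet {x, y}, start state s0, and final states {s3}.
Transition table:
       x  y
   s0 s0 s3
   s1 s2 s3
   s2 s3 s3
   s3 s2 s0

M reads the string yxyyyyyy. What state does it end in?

s0

s0 --y--> s3
s3 --x--> s2
s2 --y--> s3
s3 --y--> s0
s0 --y--> s3
s3 --y--> s0
s0 --y--> s3
s3 --y--> s0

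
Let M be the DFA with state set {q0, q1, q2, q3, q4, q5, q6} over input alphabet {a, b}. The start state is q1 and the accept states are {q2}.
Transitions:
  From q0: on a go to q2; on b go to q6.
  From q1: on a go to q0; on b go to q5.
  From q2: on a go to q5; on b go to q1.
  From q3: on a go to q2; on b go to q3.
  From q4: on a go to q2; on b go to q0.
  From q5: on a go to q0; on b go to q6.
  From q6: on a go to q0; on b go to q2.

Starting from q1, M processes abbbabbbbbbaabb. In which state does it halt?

q2

q1 --a--> q0
q0 --b--> q6
q6 --b--> q2
q2 --b--> q1
q1 --a--> q0
q0 --b--> q6
q6 --b--> q2
q2 --b--> q1
q1 --b--> q5
q5 --b--> q6
q6 --b--> q2
q2 --a--> q5
q5 --a--> q0
q0 --b--> q6
q6 --b--> q2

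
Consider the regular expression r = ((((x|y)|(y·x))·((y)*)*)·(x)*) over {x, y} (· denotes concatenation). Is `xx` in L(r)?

Split as x·x: (((x|y)|(y·x))·((y)*)*) matches x and (x)* matches x.

yes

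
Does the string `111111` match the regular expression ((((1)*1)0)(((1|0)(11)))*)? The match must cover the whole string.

No split of 111111 into u·v has (((1)*1)0) matching u and (((1|0)(11)))* matching v.

no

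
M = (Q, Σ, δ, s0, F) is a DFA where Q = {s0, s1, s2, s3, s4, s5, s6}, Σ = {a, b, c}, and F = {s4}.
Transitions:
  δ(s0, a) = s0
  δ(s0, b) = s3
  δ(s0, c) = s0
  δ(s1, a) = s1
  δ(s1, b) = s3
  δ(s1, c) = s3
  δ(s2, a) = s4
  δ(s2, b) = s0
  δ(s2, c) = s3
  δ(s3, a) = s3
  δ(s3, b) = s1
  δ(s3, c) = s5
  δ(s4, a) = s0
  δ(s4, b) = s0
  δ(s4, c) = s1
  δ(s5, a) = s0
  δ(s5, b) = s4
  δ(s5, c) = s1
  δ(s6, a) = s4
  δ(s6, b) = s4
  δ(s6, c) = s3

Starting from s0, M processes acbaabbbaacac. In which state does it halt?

s0 --a--> s0
s0 --c--> s0
s0 --b--> s3
s3 --a--> s3
s3 --a--> s3
s3 --b--> s1
s1 --b--> s3
s3 --b--> s1
s1 --a--> s1
s1 --a--> s1
s1 --c--> s3
s3 --a--> s3
s3 --c--> s5

s5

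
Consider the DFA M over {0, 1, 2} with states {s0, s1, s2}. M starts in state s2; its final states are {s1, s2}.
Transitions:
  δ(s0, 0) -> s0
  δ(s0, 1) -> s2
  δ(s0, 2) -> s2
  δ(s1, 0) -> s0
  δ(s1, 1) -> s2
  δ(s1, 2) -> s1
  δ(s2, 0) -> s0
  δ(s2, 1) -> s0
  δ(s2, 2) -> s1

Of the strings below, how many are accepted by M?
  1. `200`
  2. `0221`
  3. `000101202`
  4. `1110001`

`200`: rejected
`0221`: accepted
`000101202`: accepted
`1110001`: accepted

3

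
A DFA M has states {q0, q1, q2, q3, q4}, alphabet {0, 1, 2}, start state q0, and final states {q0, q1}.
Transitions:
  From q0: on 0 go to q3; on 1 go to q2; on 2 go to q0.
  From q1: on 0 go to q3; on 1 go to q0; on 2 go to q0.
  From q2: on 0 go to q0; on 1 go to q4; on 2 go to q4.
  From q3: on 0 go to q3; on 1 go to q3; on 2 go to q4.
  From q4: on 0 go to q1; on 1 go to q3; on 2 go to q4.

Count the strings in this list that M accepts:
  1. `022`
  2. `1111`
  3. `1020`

`022`: rejected
`1111`: rejected
`1020`: rejected

0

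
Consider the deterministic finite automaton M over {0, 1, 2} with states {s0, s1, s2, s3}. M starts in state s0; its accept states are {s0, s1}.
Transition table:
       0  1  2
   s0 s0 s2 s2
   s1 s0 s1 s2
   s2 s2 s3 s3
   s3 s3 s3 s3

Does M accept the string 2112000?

rejected

s0 --2--> s2
s2 --1--> s3
s3 --1--> s3
s3 --2--> s3
s3 --0--> s3
s3 --0--> s3
s3 --0--> s3
End in state s3, which is not an accepting state.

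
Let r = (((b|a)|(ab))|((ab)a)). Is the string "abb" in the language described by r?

Neither ((b|a)|(ab)) nor ((ab)a) matches abb.

no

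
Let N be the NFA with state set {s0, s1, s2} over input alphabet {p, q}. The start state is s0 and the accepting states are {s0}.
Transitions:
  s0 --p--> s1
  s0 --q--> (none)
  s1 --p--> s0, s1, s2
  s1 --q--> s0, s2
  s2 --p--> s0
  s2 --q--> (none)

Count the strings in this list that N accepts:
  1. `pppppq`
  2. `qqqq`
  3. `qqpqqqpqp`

1

`pppppq`: accepted
`qqqq`: rejected
`qqpqqqpqp`: rejected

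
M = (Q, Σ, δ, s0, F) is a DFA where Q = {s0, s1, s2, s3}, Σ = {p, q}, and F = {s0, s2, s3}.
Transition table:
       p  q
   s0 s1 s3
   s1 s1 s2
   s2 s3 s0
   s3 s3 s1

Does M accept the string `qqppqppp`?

accepted

s0 --q--> s3
s3 --q--> s1
s1 --p--> s1
s1 --p--> s1
s1 --q--> s2
s2 --p--> s3
s3 --p--> s3
s3 --p--> s3
End in state s3, which is an accepting state.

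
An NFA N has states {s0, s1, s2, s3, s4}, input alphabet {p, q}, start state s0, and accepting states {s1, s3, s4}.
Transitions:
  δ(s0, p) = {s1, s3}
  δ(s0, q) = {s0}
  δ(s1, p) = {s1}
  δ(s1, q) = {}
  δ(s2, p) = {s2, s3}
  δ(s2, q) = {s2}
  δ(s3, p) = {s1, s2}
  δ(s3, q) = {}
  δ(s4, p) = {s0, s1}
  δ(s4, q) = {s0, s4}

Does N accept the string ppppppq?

rejected

Start: {s0}
read p: {s1, s3}
read p: {s1, s2}
read p: {s1, s2, s3}
read p: {s1, s2, s3}
read p: {s1, s2, s3}
read p: {s1, s2, s3}
read q: {s2}
Reachable ∩ accepting = {} — empty.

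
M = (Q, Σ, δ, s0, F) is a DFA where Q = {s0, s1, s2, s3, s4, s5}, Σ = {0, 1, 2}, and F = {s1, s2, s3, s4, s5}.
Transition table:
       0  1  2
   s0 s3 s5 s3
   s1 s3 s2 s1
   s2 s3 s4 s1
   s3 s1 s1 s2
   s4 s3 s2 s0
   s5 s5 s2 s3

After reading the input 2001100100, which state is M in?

s1

s0 --2--> s3
s3 --0--> s1
s1 --0--> s3
s3 --1--> s1
s1 --1--> s2
s2 --0--> s3
s3 --0--> s1
s1 --1--> s2
s2 --0--> s3
s3 --0--> s1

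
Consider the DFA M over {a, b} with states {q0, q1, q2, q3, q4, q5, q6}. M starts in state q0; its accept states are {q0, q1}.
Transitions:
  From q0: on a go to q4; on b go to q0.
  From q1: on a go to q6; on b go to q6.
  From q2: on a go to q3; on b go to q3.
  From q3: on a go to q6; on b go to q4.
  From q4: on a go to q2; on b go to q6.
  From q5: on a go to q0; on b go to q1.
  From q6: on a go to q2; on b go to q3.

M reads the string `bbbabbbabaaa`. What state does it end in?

q3

q0 --b--> q0
q0 --b--> q0
q0 --b--> q0
q0 --a--> q4
q4 --b--> q6
q6 --b--> q3
q3 --b--> q4
q4 --a--> q2
q2 --b--> q3
q3 --a--> q6
q6 --a--> q2
q2 --a--> q3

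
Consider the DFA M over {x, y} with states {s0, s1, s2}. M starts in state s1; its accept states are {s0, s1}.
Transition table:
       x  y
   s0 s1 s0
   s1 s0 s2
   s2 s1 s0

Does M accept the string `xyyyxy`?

s1 --x--> s0
s0 --y--> s0
s0 --y--> s0
s0 --y--> s0
s0 --x--> s1
s1 --y--> s2
End in state s2, which is not an accepting state.

rejected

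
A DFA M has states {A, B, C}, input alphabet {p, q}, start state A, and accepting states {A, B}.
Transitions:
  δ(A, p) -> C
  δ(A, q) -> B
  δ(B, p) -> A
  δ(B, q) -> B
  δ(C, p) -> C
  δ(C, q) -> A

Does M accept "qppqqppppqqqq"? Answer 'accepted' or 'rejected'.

A --q--> B
B --p--> A
A --p--> C
C --q--> A
A --q--> B
B --p--> A
A --p--> C
C --p--> C
C --p--> C
C --q--> A
A --q--> B
B --q--> B
B --q--> B
End in state B, which is an accepting state.

accepted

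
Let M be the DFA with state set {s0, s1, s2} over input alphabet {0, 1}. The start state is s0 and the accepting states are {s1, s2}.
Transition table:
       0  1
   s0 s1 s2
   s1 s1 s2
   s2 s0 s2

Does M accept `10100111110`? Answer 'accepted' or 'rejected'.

s0 --1--> s2
s2 --0--> s0
s0 --1--> s2
s2 --0--> s0
s0 --0--> s1
s1 --1--> s2
s2 --1--> s2
s2 --1--> s2
s2 --1--> s2
s2 --1--> s2
s2 --0--> s0
End in state s0, which is not an accepting state.

rejected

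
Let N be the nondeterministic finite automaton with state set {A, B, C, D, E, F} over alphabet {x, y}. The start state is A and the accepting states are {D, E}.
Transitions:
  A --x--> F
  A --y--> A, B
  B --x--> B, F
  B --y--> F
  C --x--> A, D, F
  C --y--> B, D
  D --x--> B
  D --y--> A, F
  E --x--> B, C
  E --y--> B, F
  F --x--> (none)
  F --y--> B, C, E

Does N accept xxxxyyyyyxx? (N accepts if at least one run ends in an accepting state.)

Start: {A}
read x: {F}
read x: {}
The reachable set is empty and stays empty for the remaining 9 symbols.
Reachable ∩ accepting = {} — empty.

rejected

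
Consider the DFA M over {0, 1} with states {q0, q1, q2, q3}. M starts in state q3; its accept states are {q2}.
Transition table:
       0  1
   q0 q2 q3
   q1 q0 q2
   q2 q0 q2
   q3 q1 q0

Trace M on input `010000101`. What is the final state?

q3 --0--> q1
q1 --1--> q2
q2 --0--> q0
q0 --0--> q2
q2 --0--> q0
q0 --0--> q2
q2 --1--> q2
q2 --0--> q0
q0 --1--> q3

q3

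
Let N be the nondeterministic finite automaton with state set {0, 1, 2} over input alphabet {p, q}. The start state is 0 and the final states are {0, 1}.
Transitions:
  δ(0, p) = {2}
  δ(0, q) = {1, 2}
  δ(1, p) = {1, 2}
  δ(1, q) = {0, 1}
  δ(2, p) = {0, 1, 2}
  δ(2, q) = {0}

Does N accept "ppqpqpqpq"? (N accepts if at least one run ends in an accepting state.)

Start: {0}
read p: {2}
read p: {0, 1, 2}
read q: {0, 1, 2}
read p: {0, 1, 2}
read q: {0, 1, 2}
read p: {0, 1, 2}
read q: {0, 1, 2}
read p: {0, 1, 2}
read q: {0, 1, 2}
Reachable ∩ accepting = {0, 1} — nonempty.

accepted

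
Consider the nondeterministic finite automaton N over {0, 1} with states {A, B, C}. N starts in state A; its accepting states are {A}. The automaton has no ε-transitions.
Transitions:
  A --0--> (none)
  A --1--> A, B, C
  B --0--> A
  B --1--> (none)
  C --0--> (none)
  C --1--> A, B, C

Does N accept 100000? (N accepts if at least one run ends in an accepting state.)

Start: {A}
read 1: {A, B, C}
read 0: {A}
read 0: {}
The reachable set is empty and stays empty for the remaining 3 symbols.
Reachable ∩ accepting = {} — empty.

rejected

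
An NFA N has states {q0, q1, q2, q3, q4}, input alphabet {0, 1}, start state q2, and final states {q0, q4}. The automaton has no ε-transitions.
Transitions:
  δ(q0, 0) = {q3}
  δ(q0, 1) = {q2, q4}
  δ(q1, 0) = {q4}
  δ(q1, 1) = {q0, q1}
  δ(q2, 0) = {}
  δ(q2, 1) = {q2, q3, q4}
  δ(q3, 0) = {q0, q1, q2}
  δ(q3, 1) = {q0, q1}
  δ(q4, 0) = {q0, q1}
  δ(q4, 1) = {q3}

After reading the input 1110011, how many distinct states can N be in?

Start: {q2}
read 1: {q2, q3, q4}
read 1: {q0, q1, q2, q3, q4}
read 1: {q0, q1, q2, q3, q4}
read 0: {q0, q1, q2, q3, q4}
read 0: {q0, q1, q2, q3, q4}
read 1: {q0, q1, q2, q3, q4}
read 1: {q0, q1, q2, q3, q4}
Final reachable set {q0, q1, q2, q3, q4} has 5 states.

5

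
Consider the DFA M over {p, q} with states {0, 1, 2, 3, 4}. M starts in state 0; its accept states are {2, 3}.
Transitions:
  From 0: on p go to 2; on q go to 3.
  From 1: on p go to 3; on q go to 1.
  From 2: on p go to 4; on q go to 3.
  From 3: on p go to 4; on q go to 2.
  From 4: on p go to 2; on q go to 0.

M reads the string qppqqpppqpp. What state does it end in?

0 --q--> 3
3 --p--> 4
4 --p--> 2
2 --q--> 3
3 --q--> 2
2 --p--> 4
4 --p--> 2
2 --p--> 4
4 --q--> 0
0 --p--> 2
2 --p--> 4

4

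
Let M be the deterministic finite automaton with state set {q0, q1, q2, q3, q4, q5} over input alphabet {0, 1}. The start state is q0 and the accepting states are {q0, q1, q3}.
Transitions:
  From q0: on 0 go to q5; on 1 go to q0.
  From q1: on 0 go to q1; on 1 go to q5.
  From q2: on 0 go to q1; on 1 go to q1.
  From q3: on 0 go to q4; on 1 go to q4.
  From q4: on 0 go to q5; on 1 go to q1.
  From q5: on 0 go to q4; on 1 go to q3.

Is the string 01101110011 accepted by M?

q0 --0--> q5
q5 --1--> q3
q3 --1--> q4
q4 --0--> q5
q5 --1--> q3
q3 --1--> q4
q4 --1--> q1
q1 --0--> q1
q1 --0--> q1
q1 --1--> q5
q5 --1--> q3
End in state q3, which is an accepting state.

accepted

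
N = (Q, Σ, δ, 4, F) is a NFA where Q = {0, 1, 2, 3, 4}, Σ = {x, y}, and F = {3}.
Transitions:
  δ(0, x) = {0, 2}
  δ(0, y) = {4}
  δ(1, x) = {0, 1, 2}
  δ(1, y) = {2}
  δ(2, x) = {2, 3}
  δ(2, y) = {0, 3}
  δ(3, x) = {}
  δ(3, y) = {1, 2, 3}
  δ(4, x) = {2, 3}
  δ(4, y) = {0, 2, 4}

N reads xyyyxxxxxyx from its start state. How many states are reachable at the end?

4

Start: {4}
read x: {2, 3}
read y: {0, 1, 2, 3}
read y: {0, 1, 2, 3, 4}
read y: {0, 1, 2, 3, 4}
read x: {0, 1, 2, 3}
read x: {0, 1, 2, 3}
read x: {0, 1, 2, 3}
read x: {0, 1, 2, 3}
read x: {0, 1, 2, 3}
read y: {0, 1, 2, 3, 4}
read x: {0, 1, 2, 3}
Final reachable set {0, 1, 2, 3} has 4 states.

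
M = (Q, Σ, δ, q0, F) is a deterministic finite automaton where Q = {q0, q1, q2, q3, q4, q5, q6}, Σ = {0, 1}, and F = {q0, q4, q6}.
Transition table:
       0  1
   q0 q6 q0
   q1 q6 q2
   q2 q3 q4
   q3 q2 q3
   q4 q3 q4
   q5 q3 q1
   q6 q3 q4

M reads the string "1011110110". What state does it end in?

q2

q0 --1--> q0
q0 --0--> q6
q6 --1--> q4
q4 --1--> q4
q4 --1--> q4
q4 --1--> q4
q4 --0--> q3
q3 --1--> q3
q3 --1--> q3
q3 --0--> q2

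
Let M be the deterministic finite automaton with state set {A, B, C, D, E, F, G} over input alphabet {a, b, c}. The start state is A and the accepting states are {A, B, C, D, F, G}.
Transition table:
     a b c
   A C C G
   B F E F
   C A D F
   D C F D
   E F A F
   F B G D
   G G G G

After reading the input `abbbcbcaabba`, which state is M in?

A --a--> C
C --b--> D
D --b--> F
F --b--> G
G --c--> G
G --b--> G
G --c--> G
G --a--> G
G --a--> G
G --b--> G
G --b--> G
G --a--> G

G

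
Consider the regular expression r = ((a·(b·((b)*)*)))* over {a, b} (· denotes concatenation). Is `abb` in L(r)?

yes

Split into 1 piece abb; each matches (a·(b·((b)*)*)).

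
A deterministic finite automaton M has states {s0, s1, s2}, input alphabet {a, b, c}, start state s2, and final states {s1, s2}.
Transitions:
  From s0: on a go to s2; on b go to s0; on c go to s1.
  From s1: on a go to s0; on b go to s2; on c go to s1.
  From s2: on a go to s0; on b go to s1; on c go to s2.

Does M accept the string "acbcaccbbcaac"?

accepted

s2 --a--> s0
s0 --c--> s1
s1 --b--> s2
s2 --c--> s2
s2 --a--> s0
s0 --c--> s1
s1 --c--> s1
s1 --b--> s2
s2 --b--> s1
s1 --c--> s1
s1 --a--> s0
s0 --a--> s2
s2 --c--> s2
End in state s2, which is an accepting state.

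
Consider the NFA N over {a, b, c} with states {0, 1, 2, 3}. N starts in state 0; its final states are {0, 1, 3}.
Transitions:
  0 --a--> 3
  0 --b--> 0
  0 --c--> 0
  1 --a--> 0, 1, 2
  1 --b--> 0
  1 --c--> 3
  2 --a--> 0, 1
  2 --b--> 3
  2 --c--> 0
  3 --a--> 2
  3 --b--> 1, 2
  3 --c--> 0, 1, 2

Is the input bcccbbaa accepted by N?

rejected

Start: {0}
read b: {0}
read c: {0}
read c: {0}
read c: {0}
read b: {0}
read b: {0}
read a: {3}
read a: {2}
Reachable ∩ accepting = {} — empty.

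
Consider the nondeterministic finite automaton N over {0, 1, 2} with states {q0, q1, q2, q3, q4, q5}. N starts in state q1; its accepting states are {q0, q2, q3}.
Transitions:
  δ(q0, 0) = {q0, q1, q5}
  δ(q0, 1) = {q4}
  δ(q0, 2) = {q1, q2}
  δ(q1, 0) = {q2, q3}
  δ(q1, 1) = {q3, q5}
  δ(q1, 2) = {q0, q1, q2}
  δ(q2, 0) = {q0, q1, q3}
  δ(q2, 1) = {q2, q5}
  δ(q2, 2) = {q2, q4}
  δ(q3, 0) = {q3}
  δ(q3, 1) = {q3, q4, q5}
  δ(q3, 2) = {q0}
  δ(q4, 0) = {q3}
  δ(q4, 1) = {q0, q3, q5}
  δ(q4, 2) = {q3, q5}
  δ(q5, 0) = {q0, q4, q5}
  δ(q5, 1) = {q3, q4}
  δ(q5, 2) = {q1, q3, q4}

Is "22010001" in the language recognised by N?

Start: {q1}
read 2: {q0, q1, q2}
read 2: {q0, q1, q2, q4}
read 0: {q0, q1, q2, q3, q5}
read 1: {q2, q3, q4, q5}
read 0: {q0, q1, q3, q4, q5}
read 0: {q0, q1, q2, q3, q4, q5}
read 0: {q0, q1, q2, q3, q4, q5}
read 1: {q0, q2, q3, q4, q5}
Reachable ∩ accepting = {q0, q2, q3} — nonempty.

accepted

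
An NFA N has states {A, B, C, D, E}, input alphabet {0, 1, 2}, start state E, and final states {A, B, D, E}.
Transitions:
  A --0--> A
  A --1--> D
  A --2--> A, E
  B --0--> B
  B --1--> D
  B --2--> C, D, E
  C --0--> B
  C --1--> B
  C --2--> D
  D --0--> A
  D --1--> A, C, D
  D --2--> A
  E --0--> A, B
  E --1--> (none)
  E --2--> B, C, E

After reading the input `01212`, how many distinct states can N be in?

Start: {E}
read 0: {A, B}
read 1: {D}
read 2: {A}
read 1: {D}
read 2: {A}
Final reachable set {A} has 1 state.

1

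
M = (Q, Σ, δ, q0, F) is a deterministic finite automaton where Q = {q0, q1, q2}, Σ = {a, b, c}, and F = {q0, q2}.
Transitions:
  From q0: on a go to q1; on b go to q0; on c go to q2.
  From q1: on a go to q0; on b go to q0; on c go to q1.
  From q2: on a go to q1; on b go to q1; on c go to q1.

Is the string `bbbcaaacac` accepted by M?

q0 --b--> q0
q0 --b--> q0
q0 --b--> q0
q0 --c--> q2
q2 --a--> q1
q1 --a--> q0
q0 --a--> q1
q1 --c--> q1
q1 --a--> q0
q0 --c--> q2
End in state q2, which is an accepting state.

accepted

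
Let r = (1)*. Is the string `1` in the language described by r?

yes

Split into 1 piece 1; each matches 1.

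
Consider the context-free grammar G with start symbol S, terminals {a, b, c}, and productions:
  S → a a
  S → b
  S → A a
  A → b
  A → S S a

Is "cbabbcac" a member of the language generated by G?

no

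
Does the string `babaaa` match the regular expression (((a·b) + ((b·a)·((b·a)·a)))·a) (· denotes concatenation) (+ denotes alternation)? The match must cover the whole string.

yes

Split as babaa·a: ((a·b)+((b·a)·((b·a)·a))) matches babaa and a matches a.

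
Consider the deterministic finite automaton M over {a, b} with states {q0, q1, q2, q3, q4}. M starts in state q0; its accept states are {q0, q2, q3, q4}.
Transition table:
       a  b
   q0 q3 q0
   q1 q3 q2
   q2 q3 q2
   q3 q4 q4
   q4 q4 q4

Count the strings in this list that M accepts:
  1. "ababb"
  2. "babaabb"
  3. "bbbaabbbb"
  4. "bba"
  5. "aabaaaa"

5

"ababb": accepted
"babaabb": accepted
"bbbaabbbb": accepted
"bba": accepted
"aabaaaa": accepted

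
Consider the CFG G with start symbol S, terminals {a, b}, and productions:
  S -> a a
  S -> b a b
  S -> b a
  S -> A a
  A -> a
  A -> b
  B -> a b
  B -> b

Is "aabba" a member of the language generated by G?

no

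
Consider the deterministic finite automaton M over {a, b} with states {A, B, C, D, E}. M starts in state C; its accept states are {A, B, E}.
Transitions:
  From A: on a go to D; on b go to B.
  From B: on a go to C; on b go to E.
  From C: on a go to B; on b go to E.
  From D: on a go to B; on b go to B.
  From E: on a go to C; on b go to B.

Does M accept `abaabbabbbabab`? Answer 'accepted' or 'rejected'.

C --a--> B
B --b--> E
E --a--> C
C --a--> B
B --b--> E
E --b--> B
B --a--> C
C --b--> E
E --b--> B
B --b--> E
E --a--> C
C --b--> E
E --a--> C
C --b--> E
End in state E, which is an accepting state.

accepted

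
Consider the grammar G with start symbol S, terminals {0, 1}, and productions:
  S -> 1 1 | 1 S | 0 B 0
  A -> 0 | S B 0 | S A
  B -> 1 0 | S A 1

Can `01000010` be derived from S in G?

no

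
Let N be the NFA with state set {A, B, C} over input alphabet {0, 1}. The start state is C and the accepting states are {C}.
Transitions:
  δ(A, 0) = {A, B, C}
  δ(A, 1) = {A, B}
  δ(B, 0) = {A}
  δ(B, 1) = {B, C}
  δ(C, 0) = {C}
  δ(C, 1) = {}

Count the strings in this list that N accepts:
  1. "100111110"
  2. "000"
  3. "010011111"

"100111110": rejected
"000": accepted
"010011111": rejected

1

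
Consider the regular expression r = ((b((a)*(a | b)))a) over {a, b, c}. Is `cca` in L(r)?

No split of cca into u·v has (b((a)*(a|b))) matching u and a matching v.

no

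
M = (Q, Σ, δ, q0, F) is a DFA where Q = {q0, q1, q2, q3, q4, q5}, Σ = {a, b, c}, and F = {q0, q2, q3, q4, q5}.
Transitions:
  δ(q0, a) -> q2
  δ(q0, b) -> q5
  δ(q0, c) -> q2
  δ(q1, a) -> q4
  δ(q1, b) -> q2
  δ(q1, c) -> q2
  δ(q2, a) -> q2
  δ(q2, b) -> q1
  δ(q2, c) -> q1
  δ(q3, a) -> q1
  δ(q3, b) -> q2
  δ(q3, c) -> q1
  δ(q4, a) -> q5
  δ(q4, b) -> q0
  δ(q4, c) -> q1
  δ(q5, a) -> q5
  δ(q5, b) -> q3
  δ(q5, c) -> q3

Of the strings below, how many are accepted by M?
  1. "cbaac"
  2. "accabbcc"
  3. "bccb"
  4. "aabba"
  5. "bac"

"cbaac": accepted
"accabbcc": accepted
"bccb": accepted
"aabba": accepted
"bac": accepted

5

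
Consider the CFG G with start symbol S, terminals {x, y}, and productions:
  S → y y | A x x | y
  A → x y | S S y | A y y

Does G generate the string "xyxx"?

yes

S ⇒ Axx ⇒ xyxx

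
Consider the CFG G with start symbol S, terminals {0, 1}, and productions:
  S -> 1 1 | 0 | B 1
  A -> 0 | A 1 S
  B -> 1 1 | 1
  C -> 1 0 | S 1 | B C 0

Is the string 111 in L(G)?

S ⇒ B1 ⇒ 111

yes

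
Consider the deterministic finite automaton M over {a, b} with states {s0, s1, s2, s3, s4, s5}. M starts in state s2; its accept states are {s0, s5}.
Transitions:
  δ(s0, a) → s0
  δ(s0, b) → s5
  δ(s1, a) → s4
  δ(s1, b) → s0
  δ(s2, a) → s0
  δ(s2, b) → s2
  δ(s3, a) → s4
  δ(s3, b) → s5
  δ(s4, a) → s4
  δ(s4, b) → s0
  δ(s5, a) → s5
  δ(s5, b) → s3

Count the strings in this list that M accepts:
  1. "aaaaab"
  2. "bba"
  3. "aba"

"aaaaab": accepted
"bba": accepted
"aba": accepted

3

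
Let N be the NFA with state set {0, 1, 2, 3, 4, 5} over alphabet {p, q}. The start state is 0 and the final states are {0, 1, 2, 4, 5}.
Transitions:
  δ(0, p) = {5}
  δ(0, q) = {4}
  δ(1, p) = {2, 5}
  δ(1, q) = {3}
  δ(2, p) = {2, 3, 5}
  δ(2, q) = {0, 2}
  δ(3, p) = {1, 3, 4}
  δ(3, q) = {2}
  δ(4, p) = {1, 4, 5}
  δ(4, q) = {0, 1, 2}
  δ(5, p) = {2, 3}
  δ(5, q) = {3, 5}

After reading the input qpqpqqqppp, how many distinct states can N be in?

5

Start: {0}
read q: {4}
read p: {1, 4, 5}
read q: {0, 1, 2, 3, 5}
read p: {1, 2, 3, 4, 5}
read q: {0, 1, 2, 3, 5}
read q: {0, 2, 3, 4, 5}
read q: {0, 1, 2, 3, 4, 5}
read p: {1, 2, 3, 4, 5}
read p: {1, 2, 3, 4, 5}
read p: {1, 2, 3, 4, 5}
Final reachable set {1, 2, 3, 4, 5} has 5 states.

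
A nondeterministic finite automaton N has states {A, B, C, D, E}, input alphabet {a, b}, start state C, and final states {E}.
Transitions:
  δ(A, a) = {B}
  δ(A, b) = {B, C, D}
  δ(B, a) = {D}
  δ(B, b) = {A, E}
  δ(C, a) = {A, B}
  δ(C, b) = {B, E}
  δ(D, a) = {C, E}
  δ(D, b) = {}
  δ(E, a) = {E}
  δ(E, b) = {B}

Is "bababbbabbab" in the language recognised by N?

rejected

Start: {C}
read b: {B, E}
read a: {D, E}
read b: {B}
read a: {D}
read b: {}
The reachable set is empty and stays empty for the remaining 7 symbols.
Reachable ∩ accepting = {} — empty.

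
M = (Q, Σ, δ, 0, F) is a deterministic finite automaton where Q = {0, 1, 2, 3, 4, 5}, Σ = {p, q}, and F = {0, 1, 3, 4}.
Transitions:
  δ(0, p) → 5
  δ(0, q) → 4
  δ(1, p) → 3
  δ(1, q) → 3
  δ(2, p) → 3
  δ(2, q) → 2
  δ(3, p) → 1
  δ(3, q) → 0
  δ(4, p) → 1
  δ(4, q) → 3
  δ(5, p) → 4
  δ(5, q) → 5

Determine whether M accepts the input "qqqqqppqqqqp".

0 --q--> 4
4 --q--> 3
3 --q--> 0
0 --q--> 4
4 --q--> 3
3 --p--> 1
1 --p--> 3
3 --q--> 0
0 --q--> 4
4 --q--> 3
3 --q--> 0
0 --p--> 5
End in state 5, which is not an accepting state.

rejected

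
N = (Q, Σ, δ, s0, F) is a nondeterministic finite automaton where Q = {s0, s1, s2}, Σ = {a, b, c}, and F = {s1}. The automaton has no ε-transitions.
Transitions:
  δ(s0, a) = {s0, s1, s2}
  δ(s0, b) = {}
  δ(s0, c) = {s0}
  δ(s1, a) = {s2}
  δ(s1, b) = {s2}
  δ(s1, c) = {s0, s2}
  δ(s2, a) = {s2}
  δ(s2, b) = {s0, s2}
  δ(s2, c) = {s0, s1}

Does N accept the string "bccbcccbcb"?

Start: {s0}
read b: {}
The reachable set is empty and stays empty for the remaining 9 symbols.
Reachable ∩ accepting = {} — empty.

rejected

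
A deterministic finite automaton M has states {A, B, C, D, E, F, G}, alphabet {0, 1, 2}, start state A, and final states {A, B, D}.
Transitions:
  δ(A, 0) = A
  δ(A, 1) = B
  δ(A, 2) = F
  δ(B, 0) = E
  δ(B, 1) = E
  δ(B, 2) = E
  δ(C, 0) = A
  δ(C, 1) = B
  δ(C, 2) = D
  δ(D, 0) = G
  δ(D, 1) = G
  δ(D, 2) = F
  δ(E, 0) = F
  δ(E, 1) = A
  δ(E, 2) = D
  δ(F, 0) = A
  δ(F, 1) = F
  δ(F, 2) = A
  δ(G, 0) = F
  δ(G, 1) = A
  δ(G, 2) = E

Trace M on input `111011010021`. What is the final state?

A --1--> B
B --1--> E
E --1--> A
A --0--> A
A --1--> B
B --1--> E
E --0--> F
F --1--> F
F --0--> A
A --0--> A
A --2--> F
F --1--> F

F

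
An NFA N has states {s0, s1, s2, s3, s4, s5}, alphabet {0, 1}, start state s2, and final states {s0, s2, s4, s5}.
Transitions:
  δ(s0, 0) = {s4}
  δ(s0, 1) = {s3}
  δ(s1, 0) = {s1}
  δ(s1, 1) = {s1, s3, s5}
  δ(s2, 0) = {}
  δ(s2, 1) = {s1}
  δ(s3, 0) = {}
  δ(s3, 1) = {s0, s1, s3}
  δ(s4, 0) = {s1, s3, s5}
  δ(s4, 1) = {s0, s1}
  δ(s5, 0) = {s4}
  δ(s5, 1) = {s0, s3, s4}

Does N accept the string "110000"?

accepted

Start: {s2}
read 1: {s1}
read 1: {s1, s3, s5}
read 0: {s1, s4}
read 0: {s1, s3, s5}
read 0: {s1, s4}
read 0: {s1, s3, s5}
Reachable ∩ accepting = {s5} — nonempty.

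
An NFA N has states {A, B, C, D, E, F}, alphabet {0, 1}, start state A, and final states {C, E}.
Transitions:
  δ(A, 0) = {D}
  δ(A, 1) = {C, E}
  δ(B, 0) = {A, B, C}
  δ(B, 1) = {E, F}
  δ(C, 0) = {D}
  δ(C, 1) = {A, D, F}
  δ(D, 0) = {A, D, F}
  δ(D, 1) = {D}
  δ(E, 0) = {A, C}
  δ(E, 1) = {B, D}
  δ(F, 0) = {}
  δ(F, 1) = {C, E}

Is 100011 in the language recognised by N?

Start: {A}
read 1: {C, E}
read 0: {A, C, D}
read 0: {A, D, F}
read 0: {A, D, F}
read 1: {C, D, E}
read 1: {A, B, D, F}
Reachable ∩ accepting = {} — empty.

rejected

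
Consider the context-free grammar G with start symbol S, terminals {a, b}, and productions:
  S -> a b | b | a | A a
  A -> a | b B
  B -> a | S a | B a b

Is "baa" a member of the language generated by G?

S ⇒ Aa ⇒ bBa ⇒ baa

yes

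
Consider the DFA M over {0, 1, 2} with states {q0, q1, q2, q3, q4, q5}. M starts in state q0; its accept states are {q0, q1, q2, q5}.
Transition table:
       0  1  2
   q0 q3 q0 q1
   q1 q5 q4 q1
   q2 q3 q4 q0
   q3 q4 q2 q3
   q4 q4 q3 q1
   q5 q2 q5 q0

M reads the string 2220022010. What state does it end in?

q0 --2--> q1
q1 --2--> q1
q1 --2--> q1
q1 --0--> q5
q5 --0--> q2
q2 --2--> q0
q0 --2--> q1
q1 --0--> q5
q5 --1--> q5
q5 --0--> q2

q2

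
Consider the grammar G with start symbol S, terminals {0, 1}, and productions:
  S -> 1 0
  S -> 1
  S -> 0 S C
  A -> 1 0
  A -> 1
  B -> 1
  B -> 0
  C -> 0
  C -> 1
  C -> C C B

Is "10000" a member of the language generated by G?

no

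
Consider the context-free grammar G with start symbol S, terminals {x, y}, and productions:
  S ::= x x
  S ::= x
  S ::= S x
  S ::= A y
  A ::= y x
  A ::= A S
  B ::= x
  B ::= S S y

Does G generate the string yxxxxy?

S ⇒ Ay ⇒ ASy ⇒ yxSy ⇒ yxSxy ⇒ yxxxxy

yes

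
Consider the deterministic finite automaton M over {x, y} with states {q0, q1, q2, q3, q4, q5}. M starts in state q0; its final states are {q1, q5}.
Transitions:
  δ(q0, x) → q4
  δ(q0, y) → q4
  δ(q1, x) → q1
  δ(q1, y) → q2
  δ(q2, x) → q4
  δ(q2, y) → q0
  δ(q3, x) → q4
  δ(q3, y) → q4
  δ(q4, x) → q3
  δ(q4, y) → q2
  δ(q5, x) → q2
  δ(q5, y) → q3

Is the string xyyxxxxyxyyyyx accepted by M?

q0 --x--> q4
q4 --y--> q2
q2 --y--> q0
q0 --x--> q4
q4 --x--> q3
q3 --x--> q4
q4 --x--> q3
q3 --y--> q4
q4 --x--> q3
q3 --y--> q4
q4 --y--> q2
q2 --y--> q0
q0 --y--> q4
q4 --x--> q3
End in state q3, which is not an accepting state.

rejected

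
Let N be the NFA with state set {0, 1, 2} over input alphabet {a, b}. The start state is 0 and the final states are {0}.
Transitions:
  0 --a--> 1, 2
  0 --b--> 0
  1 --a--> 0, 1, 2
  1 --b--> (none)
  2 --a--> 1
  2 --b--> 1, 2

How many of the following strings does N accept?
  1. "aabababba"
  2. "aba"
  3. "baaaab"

"aabababba": accepted
"aba": accepted
"baaaab": accepted

3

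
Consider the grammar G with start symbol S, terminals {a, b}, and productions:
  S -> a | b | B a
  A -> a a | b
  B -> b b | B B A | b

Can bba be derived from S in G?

S ⇒ Ba ⇒ bba

yes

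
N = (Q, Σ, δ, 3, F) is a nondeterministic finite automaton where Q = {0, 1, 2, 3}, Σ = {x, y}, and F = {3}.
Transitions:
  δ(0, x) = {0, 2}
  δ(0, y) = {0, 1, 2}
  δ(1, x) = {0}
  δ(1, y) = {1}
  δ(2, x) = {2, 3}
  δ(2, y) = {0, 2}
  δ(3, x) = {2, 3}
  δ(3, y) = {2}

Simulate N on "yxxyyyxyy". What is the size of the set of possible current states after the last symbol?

Start: {3}
read y: {2}
read x: {2, 3}
read x: {2, 3}
read y: {0, 2}
read y: {0, 1, 2}
read y: {0, 1, 2}
read x: {0, 2, 3}
read y: {0, 1, 2}
read y: {0, 1, 2}
Final reachable set {0, 1, 2} has 3 states.

3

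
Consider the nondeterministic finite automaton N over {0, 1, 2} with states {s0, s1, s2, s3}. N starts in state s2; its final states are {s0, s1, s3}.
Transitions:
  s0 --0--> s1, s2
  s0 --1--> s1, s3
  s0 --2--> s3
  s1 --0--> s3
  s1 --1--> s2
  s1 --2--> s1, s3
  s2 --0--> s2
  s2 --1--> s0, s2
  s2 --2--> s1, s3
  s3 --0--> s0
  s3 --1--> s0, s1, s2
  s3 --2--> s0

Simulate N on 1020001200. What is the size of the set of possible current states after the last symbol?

3

Start: {s2}
read 1: {s0, s2}
read 0: {s1, s2}
read 2: {s1, s3}
read 0: {s0, s3}
read 0: {s0, s1, s2}
read 0: {s1, s2, s3}
read 1: {s0, s1, s2}
read 2: {s1, s3}
read 0: {s0, s3}
read 0: {s0, s1, s2}
Final reachable set {s0, s1, s2} has 3 states.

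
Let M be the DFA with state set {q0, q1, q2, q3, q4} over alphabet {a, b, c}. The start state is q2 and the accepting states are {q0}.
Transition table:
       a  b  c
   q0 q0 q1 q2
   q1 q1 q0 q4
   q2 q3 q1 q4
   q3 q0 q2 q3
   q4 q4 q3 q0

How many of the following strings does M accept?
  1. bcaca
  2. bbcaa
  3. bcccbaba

3

bcaca: accepted
bbcaa: accepted
bcccbaba: accepted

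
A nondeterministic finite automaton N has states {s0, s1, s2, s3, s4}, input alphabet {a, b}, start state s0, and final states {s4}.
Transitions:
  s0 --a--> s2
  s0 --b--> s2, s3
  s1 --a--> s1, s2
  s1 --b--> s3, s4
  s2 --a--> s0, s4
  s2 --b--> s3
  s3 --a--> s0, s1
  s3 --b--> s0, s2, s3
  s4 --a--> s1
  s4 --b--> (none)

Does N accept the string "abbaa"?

Start: {s0}
read a: {s2}
read b: {s3}
read b: {s0, s2, s3}
read a: {s0, s1, s2, s4}
read a: {s0, s1, s2, s4}
Reachable ∩ accepting = {s4} — nonempty.

accepted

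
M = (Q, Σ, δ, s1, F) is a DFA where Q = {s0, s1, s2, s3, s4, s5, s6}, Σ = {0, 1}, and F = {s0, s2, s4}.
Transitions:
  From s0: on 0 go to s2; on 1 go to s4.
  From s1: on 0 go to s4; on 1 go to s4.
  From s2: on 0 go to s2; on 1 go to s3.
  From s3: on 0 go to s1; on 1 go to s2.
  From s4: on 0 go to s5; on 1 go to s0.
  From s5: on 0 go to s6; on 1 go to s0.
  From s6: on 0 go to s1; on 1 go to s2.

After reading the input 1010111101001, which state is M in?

s1 --1--> s4
s4 --0--> s5
s5 --1--> s0
s0 --0--> s2
s2 --1--> s3
s3 --1--> s2
s2 --1--> s3
s3 --1--> s2
s2 --0--> s2
s2 --1--> s3
s3 --0--> s1
s1 --0--> s4
s4 --1--> s0

s0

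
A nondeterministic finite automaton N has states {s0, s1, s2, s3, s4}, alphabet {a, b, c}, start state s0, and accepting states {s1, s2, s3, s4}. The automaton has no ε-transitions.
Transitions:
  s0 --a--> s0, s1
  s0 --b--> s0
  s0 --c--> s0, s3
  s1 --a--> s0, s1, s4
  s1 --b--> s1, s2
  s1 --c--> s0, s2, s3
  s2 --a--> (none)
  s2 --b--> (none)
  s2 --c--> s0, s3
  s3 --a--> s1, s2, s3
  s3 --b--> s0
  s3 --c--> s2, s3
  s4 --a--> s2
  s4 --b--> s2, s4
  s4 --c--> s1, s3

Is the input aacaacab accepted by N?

accepted

Start: {s0}
read a: {s0, s1}
read a: {s0, s1, s4}
read c: {s0, s1, s2, s3}
read a: {s0, s1, s2, s3, s4}
read a: {s0, s1, s2, s3, s4}
read c: {s0, s1, s2, s3}
read a: {s0, s1, s2, s3, s4}
read b: {s0, s1, s2, s4}
Reachable ∩ accepting = {s1, s2, s4} — nonempty.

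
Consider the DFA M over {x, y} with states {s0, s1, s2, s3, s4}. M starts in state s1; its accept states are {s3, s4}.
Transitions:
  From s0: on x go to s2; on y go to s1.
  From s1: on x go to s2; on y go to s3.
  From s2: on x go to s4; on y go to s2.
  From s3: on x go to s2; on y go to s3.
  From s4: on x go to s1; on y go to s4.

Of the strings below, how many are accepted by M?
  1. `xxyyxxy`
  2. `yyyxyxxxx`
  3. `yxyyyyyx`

2

`xxyyxxy`: rejected
`yyyxyxxxx`: accepted
`yxyyyyyx`: accepted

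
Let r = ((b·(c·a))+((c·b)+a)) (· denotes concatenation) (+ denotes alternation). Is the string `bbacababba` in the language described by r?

Neither (b·(c·a)) nor ((c·b)+a) matches bbacababba.

no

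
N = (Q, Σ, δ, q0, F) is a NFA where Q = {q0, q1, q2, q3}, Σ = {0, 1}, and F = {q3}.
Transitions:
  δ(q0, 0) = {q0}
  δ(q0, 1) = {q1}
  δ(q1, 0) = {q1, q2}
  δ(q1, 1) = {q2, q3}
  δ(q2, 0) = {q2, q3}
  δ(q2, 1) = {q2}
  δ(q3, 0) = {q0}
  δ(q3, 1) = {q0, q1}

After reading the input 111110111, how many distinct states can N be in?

Start: {q0}
read 1: {q1}
read 1: {q2, q3}
read 1: {q0, q1, q2}
read 1: {q1, q2, q3}
read 1: {q0, q1, q2, q3}
read 0: {q0, q1, q2, q3}
read 1: {q0, q1, q2, q3}
read 1: {q0, q1, q2, q3}
read 1: {q0, q1, q2, q3}
Final reachable set {q0, q1, q2, q3} has 4 states.

4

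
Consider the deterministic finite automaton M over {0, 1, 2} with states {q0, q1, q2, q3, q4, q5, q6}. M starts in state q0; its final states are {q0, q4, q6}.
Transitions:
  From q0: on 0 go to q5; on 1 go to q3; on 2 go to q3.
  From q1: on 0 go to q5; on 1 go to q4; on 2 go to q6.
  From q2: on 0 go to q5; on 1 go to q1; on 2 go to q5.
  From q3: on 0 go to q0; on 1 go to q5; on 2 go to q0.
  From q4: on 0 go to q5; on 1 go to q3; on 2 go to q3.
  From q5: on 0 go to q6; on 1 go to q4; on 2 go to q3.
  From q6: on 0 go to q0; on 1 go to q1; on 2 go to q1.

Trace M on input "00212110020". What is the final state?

q5

q0 --0--> q5
q5 --0--> q6
q6 --2--> q1
q1 --1--> q4
q4 --2--> q3
q3 --1--> q5
q5 --1--> q4
q4 --0--> q5
q5 --0--> q6
q6 --2--> q1
q1 --0--> q5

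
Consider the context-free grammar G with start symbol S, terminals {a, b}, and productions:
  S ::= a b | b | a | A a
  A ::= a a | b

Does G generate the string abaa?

no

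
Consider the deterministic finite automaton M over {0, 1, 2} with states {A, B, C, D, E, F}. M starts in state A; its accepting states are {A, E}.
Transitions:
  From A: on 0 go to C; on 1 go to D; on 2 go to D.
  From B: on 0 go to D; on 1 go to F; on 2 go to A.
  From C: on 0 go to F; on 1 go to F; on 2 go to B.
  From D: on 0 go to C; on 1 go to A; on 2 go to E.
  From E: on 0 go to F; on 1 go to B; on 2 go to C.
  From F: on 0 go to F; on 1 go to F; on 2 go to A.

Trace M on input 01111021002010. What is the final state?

A --0--> C
C --1--> F
F --1--> F
F --1--> F
F --1--> F
F --0--> F
F --2--> A
A --1--> D
D --0--> C
C --0--> F
F --2--> A
A --0--> C
C --1--> F
F --0--> F

F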